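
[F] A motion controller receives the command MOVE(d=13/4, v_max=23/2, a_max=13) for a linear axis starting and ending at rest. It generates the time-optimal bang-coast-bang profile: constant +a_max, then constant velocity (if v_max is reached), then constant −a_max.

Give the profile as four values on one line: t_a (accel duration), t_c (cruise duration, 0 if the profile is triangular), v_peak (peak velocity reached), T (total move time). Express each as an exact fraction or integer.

v_max²/a_max = (23/2)²/13 = 529/52
13/4 < 529/52 so t_c = 0
v_peak = √(13/4·13) = √(169/4) = 13/2
t_a = (13/2)/13 = 1/2; t_c = 0
T = 2·1/2 = 1

t_a=1/2 t_c=0 v_peak=13/2 T=1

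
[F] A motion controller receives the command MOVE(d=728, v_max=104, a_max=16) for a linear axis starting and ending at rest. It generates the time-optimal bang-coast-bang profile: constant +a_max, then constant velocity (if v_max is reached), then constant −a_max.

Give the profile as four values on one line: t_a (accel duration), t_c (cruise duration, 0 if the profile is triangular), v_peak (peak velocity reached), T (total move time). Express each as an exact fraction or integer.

v_max²/a_max = 104²/16 = 676
728 ≥ 676 → trapezoidal
t_a = 104/16 = 13/2; v_peak = 104
d_cruise = 728 − 676 = 52; t_c = 52/104 = 1/2
T = 2·13/2 + 1/2 = 27/2

t_a=13/2 t_c=1/2 v_peak=104 T=27/2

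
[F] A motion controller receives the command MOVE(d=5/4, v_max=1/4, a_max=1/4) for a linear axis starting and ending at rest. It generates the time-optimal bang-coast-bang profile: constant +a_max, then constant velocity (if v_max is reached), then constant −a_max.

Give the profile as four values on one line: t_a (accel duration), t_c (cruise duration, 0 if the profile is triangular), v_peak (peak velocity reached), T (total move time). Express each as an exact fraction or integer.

(v_max)²/a_max = (1/4)²/(1/4) = 1/4
5/4 ≥ 1/4 ⇒ cruise phase
t_a = (1/4)/(1/4) = 1; v_peak = 1/4
d_cruise = 5/4 − 1/4 = 1; t_c = 1/(1/4) = 4
T = 2·1 + 4 = 6

t_a=1 t_c=4 v_peak=1/4 T=6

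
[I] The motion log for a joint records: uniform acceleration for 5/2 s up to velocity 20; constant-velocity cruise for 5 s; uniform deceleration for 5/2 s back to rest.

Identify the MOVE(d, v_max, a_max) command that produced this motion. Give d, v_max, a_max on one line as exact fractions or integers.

d=150 v_max=20 a_max=8

a_max = 20/(5/2) = 8
d_a = ½·20·5/2 = 25; d_c = 20·5 = 100
d = 2·25 + 100 = 150
t_c = 5 > 0 so v_max = 20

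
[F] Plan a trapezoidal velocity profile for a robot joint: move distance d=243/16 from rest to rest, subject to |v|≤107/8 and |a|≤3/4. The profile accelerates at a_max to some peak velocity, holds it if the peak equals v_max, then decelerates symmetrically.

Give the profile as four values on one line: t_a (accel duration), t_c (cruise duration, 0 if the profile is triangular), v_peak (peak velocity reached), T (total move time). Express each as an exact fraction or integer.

t_a=9/2 t_c=0 v_peak=27/8 T=9

vₘ²/aₘ = (107/8)²/(3/4) = 11449/48
243/16 < 11449/48 so t_c = 0
v_peak = √(243/16·3/4) = √(729/64) = 27/8
t_a = (27/8)/(3/4) = 9/2; t_c = 0
T = 2·9/2 = 9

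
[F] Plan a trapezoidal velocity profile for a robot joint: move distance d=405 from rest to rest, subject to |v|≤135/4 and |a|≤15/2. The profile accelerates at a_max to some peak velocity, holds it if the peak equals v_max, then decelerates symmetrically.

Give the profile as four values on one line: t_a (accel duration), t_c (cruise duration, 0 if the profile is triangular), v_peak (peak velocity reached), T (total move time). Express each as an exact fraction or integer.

t_a=9/2 t_c=15/2 v_peak=135/4 T=33/2

vₘ²/aₘ = (135/4)²/(15/2) = 1215/8
405 ≥ 1215/8 → trapezoidal
t_a = (135/4)/(15/2) = 9/2; v_peak = 135/4
d_cruise = 405 − 1215/8 = 2025/8; t_c = (2025/8)/(135/4) = 15/2
T = 2·9/2 + 15/2 = 33/2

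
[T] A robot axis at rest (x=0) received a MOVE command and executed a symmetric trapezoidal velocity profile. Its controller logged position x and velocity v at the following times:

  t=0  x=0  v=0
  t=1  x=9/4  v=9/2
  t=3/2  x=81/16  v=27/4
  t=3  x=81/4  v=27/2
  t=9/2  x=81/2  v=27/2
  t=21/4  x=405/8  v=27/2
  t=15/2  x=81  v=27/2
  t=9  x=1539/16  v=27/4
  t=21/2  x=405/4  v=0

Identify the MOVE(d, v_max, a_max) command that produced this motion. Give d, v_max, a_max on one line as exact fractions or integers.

final state: t=21/2, x=405/4, v=0 → d = 405/4
a_max = (9/2−0)/(1−0) = 9/2
max v = 27/2 over t∈[3,15/2] → v_max = 27/2
check: 27/2·(3+9/2) = 405/4 ✓

d=405/4 v_max=27/2 a_max=9/2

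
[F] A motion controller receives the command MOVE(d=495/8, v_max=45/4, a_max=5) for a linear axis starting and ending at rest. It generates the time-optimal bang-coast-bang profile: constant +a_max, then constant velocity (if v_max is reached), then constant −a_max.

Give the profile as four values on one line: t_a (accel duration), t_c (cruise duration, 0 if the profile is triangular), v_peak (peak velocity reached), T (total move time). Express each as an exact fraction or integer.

t_a=9/4 t_c=13/4 v_peak=45/4 T=31/4

vₘ²/aₘ = (45/4)²/5 = 405/16
495/8 ≥ 405/16 ⇒ cruise phase
t_a = (45/4)/5 = 9/4; v_peak = 45/4
d_cruise = 495/8 − 405/16 = 585/16; t_c = (585/16)/(45/4) = 13/4
T = 2·9/4 + 13/4 = 31/4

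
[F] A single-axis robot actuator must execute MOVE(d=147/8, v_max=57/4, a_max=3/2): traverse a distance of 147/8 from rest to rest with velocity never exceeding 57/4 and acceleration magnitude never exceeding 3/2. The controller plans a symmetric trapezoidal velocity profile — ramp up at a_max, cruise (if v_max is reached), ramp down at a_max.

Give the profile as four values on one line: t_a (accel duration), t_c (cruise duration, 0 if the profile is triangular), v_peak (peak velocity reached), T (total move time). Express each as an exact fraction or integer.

(v_max)²/a_max = (57/4)²/(3/2) = 1083/8
147/8 < 1083/8 so t_c = 0
v_peak = √(147/8·3/2) = √(441/16) = 21/4
t_a = (21/4)/(3/2) = 7/2; t_c = 0
T = 2·7/2 = 7

t_a=7/2 t_c=0 v_peak=21/4 T=7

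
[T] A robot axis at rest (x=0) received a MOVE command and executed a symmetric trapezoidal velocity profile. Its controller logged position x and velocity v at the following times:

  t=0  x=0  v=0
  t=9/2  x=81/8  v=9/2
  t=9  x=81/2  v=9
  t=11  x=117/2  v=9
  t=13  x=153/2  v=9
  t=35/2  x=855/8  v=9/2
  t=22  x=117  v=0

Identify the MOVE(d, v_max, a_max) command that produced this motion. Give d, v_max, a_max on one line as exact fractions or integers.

final state: t=22, x=117, v=0 → d = 117
a_max = (9/2−0)/(9/2−0) = 1
max v = 9 over t∈[9,13] → v_max = 9
check: 9·(9+4) = 117 ✓

d=117 v_max=9 a_max=1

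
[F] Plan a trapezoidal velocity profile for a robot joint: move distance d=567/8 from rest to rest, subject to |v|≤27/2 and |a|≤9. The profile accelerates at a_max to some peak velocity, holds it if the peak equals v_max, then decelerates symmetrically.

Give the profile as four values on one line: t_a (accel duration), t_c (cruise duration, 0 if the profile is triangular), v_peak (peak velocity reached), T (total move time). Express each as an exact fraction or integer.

t_a=3/2 t_c=15/4 v_peak=27/2 T=27/4

(v_max)²/a_max = (27/2)²/9 = 81/4
567/8 ≥ 81/4 → trapezoidal
t_a = (27/2)/9 = 3/2; v_peak = 27/2
d_cruise = 567/8 − 81/4 = 405/8; t_c = (405/8)/(27/2) = 15/4
T = 2·3/2 + 15/4 = 27/4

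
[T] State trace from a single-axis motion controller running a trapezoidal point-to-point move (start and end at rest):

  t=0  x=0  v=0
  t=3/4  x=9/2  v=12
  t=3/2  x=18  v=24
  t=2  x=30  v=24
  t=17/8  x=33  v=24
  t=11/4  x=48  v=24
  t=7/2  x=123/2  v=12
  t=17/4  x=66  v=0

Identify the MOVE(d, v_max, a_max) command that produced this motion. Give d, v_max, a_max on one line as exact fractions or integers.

final state: t=17/4, x=66, v=0 → d = 66
a_max = (12−0)/(3/4−0) = 16
max v = 24 over t∈[3/2,11/4] → v_max = 24
check: 24·(3/2+5/4) = 66 ✓

d=66 v_max=24 a_max=16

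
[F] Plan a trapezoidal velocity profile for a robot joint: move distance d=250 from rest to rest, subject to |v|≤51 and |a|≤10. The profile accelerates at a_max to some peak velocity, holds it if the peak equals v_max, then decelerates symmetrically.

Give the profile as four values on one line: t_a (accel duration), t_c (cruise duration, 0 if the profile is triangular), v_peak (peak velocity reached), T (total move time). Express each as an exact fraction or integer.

t_a=5 t_c=0 v_peak=50 T=10

(v_max)²/a_max = 51²/10 = 2601/10
250 < 2601/10 → triangular
v_peak = √(250·10) = √2500 = 50
t_a = 50/10 = 5; t_c = 0
T = 2·5 = 10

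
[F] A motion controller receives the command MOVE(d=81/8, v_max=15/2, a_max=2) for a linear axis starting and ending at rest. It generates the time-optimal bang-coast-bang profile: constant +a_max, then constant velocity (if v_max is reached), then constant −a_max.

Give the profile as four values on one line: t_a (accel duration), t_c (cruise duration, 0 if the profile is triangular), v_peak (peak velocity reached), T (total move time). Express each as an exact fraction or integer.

vₘ²/aₘ = (15/2)²/2 = 225/8
81/8 < 225/8 ⇒ no cruise
v_peak = √(81/8·2) = √(81/4) = 9/2
t_a = (9/2)/2 = 9/4; t_c = 0
T = 2·9/4 = 9/2

t_a=9/4 t_c=0 v_peak=9/2 T=9/2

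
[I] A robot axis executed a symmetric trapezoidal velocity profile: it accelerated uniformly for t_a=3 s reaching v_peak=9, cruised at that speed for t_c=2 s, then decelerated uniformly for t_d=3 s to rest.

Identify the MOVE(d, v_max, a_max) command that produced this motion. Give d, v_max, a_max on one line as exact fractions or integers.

a_max = 9/3 = 3
d_a = ½·9·3 = 27/2; d_c = 9·2 = 18
d = 2·27/2 + 18 = 45
t_c = 2 > 0 so v_max = 9

d=45 v_max=9 a_max=3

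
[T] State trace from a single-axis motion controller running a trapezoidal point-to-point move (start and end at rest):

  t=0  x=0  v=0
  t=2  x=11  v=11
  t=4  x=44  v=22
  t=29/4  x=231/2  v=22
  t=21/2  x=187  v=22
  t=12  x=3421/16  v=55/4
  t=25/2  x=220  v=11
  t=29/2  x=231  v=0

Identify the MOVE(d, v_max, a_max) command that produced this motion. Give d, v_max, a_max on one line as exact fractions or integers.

final state: t=29/2, x=231, v=0 → d = 231
a_max = (11−0)/(2−0) = 11/2
max v = 22 over t∈[4,21/2] → v_max = 22
check: 22·(4+13/2) = 231 ✓

d=231 v_max=22 a_max=11/2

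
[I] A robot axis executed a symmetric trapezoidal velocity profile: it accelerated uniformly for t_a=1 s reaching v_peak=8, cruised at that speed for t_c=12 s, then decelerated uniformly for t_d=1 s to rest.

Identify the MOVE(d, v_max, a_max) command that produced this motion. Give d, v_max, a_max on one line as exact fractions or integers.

d=104 v_max=8 a_max=8

a_max = 8/1 = 8
d_a = ½·8·1 = 4; d_c = 8·12 = 96
d = 2·4 + 96 = 104
t_c = 12 > 0 so v_max = 8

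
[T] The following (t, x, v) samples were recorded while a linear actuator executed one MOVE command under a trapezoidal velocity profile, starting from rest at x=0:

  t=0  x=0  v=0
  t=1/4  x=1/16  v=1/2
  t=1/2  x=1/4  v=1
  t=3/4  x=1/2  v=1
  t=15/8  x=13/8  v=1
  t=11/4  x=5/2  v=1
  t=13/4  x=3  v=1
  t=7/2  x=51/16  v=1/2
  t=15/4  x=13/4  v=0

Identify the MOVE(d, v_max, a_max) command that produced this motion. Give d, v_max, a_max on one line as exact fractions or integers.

d=13/4 v_max=1 a_max=2

final state: t=15/4, x=13/4, v=0 → d = 13/4
a_max = (1/2−0)/(1/4−0) = 2
max v = 1 over t∈[1/2,13/4] → v_max = 1
check: 1·(1/2+11/4) = 13/4 ✓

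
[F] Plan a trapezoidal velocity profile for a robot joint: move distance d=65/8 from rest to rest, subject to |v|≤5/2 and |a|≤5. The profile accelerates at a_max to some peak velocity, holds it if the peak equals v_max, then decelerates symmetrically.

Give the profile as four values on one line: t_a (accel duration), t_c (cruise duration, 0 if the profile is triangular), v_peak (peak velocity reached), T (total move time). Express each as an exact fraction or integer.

v_max²/a_max = (5/2)²/5 = 5/4
65/8 ≥ 5/4 → trapezoidal
t_a = (5/2)/5 = 1/2; v_peak = 5/2
d_cruise = 65/8 − 5/4 = 55/8; t_c = (55/8)/(5/2) = 11/4
T = 2·1/2 + 11/4 = 15/4

t_a=1/2 t_c=11/4 v_peak=5/2 T=15/4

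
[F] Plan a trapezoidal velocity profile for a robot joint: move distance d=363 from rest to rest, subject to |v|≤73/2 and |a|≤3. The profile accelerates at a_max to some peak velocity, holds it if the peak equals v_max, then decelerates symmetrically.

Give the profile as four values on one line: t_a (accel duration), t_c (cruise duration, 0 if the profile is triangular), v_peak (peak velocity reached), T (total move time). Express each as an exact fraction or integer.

t_a=11 t_c=0 v_peak=33 T=22

vₘ²/aₘ = (73/2)²/3 = 5329/12
363 < 5329/12 → triangular
v_peak = √(363·3) = √1089 = 33
t_a = 33/3 = 11; t_c = 0
T = 2·11 = 22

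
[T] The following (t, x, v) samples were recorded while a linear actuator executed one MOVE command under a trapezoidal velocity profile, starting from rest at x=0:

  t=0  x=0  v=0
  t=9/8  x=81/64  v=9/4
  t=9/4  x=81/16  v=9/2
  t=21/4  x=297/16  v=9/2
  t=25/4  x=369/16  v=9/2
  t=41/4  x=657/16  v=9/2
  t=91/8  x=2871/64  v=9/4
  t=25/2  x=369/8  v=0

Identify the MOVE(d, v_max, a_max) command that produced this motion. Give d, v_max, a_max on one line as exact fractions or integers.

final state: t=25/2, x=369/8, v=0 → d = 369/8
a_max = (9/4−0)/(9/8−0) = 2
max v = 9/2 over t∈[9/4,41/4] → v_max = 9/2
check: 9/2·(9/4+8) = 369/8 ✓

d=369/8 v_max=9/2 a_max=2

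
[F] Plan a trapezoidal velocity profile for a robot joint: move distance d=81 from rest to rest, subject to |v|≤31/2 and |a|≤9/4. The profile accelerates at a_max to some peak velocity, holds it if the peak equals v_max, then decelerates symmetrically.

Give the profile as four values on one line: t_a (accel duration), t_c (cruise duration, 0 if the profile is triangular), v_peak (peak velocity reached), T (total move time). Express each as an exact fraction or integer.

v_max²/a_max = (31/2)²/(9/4) = 961/9
81 < 961/9 ⇒ no cruise
v_peak = √(81·9/4) = √(729/4) = 27/2
t_a = (27/2)/(9/4) = 6; t_c = 0
T = 2·6 = 12

t_a=6 t_c=0 v_peak=27/2 T=12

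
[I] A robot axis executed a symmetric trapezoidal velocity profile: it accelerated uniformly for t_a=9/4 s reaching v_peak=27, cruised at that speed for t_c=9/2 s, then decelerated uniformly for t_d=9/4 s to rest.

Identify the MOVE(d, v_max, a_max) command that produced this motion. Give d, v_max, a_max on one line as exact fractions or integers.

d=729/4 v_max=27 a_max=12

a_max = 27/(9/4) = 12
d_a = ½·27·9/4 = 243/8; d_c = 27·9/2 = 243/2
d = 2·243/8 + 243/2 = 729/4
t_c = 9/2 > 0 → v_max = v_peak = 27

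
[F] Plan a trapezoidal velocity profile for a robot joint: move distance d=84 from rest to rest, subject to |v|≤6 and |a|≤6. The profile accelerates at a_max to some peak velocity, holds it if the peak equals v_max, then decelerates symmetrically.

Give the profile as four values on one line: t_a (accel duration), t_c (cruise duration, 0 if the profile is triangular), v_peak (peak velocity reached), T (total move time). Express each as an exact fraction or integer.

v_max²/a_max = 6²/6 = 6
84 ≥ 6 → trapezoidal
t_a = 6/6 = 1; v_peak = 6
d_cruise = 84 − 6 = 78; t_c = 78/6 = 13
T = 2·1 + 13 = 15

t_a=1 t_c=13 v_peak=6 T=15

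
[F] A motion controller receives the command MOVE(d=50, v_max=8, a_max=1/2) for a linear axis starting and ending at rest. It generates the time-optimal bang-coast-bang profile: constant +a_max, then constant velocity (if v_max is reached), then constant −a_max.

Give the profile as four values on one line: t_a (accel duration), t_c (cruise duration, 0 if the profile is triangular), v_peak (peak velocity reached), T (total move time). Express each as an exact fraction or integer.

t_a=10 t_c=0 v_peak=5 T=20

vₘ²/aₘ = 8²/(1/2) = 128
50 < 128 → triangular
v_peak = √(50·1/2) = √25 = 5
t_a = 5/(1/2) = 10; t_c = 0
T = 2·10 = 20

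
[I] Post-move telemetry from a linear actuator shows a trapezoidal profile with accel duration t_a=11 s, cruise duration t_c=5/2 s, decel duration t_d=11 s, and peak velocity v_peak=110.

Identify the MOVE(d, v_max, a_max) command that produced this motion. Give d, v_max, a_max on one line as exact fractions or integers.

a_max = 110/11 = 10
d_a = ½·110·11 = 605; d_c = 110·5/2 = 275
d = 2·605 + 275 = 1485
t_c = 5/2 > 0 → v_max = v_peak = 110

d=1485 v_max=110 a_max=10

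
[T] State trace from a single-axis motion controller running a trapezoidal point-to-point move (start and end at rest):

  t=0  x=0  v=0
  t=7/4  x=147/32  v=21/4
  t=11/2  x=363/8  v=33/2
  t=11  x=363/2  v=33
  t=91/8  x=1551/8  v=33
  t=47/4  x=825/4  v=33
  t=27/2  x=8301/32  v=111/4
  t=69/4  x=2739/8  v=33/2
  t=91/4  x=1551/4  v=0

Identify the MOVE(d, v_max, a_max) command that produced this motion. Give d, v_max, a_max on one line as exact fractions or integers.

d=1551/4 v_max=33 a_max=3

final state: t=91/4, x=1551/4, v=0 → d = 1551/4
a_max = (21/4−0)/(7/4−0) = 3
max v = 33 over t∈[11,47/4] → v_max = 33
check: 33·(11+3/4) = 1551/4 ✓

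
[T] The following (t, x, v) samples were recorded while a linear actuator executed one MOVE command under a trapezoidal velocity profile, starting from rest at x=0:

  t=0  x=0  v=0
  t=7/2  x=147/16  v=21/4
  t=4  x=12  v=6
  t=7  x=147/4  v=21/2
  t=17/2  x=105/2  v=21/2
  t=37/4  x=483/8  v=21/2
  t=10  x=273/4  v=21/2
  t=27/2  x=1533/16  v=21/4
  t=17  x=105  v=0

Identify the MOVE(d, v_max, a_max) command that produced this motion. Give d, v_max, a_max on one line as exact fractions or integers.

d=105 v_max=21/2 a_max=3/2

final state: t=17, x=105, v=0 → d = 105
a_max = (21/4−0)/(7/2−0) = 3/2
max v = 21/2 over t∈[7,10] → v_max = 21/2
check: 21/2·(7+3) = 105 ✓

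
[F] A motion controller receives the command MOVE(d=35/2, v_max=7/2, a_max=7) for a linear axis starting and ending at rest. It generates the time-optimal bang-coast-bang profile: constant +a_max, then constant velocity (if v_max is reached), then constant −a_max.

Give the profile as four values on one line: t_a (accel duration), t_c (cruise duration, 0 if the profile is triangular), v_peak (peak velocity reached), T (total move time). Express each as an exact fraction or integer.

vₘ²/aₘ = (7/2)²/7 = 7/4
35/2 ≥ 7/4 → trapezoidal
t_a = (7/2)/7 = 1/2; v_peak = 7/2
d_cruise = 35/2 − 7/4 = 63/4; t_c = (63/4)/(7/2) = 9/2
T = 2·1/2 + 9/2 = 11/2

t_a=1/2 t_c=9/2 v_peak=7/2 T=11/2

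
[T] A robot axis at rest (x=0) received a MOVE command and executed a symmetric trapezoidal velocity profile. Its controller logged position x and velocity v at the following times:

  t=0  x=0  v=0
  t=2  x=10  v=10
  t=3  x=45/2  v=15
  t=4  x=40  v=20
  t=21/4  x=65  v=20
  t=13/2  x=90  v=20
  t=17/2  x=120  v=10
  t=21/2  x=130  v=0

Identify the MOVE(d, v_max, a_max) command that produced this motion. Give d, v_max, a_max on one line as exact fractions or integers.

final state: t=21/2, x=130, v=0 → d = 130
a_max = (10−0)/(2−0) = 5
max v = 20 over t∈[4,13/2] → v_max = 20
check: 20·(4+5/2) = 130 ✓

d=130 v_max=20 a_max=5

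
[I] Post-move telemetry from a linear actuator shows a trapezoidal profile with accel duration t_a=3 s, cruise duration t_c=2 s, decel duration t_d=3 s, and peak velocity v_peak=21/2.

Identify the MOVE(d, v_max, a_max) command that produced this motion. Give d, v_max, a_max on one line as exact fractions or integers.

d=105/2 v_max=21/2 a_max=7/2

a_max = (21/2)/3 = 7/2
d_a = ½·21/2·3 = 63/4; d_c = 21/2·2 = 21
d = 2·63/4 + 21 = 105/2
t_c = 2 > 0 so v_max = 21/2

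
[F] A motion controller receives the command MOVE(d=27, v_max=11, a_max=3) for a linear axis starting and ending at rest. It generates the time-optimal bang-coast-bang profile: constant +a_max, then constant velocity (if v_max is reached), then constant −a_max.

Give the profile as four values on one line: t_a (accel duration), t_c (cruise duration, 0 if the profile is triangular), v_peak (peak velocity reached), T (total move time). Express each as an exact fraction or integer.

(v_max)²/a_max = 11²/3 = 121/3
27 < 121/3 → triangular
v_peak = √(27·3) = √81 = 9
t_a = 9/3 = 3; t_c = 0
T = 2·3 = 6

t_a=3 t_c=0 v_peak=9 T=6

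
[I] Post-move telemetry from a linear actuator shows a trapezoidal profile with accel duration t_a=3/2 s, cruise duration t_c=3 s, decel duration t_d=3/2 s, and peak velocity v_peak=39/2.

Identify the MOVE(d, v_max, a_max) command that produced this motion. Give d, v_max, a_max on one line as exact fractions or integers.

d=351/4 v_max=39/2 a_max=13

a_max = (39/2)/(3/2) = 13
d_a = ½·39/2·3/2 = 117/8; d_c = 39/2·3 = 117/2
d = 2·117/8 + 117/2 = 351/4
t_c = 3 > 0 → v_max = v_peak = 39/2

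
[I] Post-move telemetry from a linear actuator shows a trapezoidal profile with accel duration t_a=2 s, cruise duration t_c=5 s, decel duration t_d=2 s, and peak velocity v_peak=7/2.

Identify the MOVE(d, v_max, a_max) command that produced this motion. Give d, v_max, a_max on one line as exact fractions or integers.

d=49/2 v_max=7/2 a_max=7/4

a_max = (7/2)/2 = 7/4
d_a = ½·7/2·2 = 7/2; d_c = 7/2·5 = 35/2
d = 2·7/2 + 35/2 = 49/2
t_c = 5 > 0 ⇒ limit active, v_max = 7/2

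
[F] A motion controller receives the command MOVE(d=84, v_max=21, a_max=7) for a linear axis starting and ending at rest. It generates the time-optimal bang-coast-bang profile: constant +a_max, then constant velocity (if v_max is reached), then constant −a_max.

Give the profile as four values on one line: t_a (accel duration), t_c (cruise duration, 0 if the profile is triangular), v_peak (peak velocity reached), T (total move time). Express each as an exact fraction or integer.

vₘ²/aₘ = 21²/7 = 63
84 ≥ 63 → trapezoidal
t_a = 21/7 = 3; v_peak = 21
d_cruise = 84 − 63 = 21; t_c = 21/21 = 1
T = 2·3 + 1 = 7

t_a=3 t_c=1 v_peak=21 T=7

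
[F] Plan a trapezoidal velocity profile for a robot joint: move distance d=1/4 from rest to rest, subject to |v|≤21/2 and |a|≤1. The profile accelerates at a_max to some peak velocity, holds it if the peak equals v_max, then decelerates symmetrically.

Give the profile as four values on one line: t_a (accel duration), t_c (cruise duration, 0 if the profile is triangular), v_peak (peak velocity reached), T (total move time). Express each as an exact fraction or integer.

t_a=1/2 t_c=0 v_peak=1/2 T=1

(v_max)²/a_max = (21/2)²/1 = 441/4
1/4 < 441/4 → triangular
v_peak = √(1/4·1) = √(1/4) = 1/2
t_a = (1/2)/1 = 1/2; t_c = 0
T = 2·1/2 = 1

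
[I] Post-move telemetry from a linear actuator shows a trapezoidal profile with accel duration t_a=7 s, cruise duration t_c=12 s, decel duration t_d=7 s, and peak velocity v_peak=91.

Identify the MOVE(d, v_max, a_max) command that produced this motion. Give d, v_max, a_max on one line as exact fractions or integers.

d=1729 v_max=91 a_max=13

a_max = 91/7 = 13
d_a = ½·91·7 = 637/2; d_c = 91·12 = 1092
d = 2·637/2 + 1092 = 1729
t_c = 12 > 0 → v_max = v_peak = 91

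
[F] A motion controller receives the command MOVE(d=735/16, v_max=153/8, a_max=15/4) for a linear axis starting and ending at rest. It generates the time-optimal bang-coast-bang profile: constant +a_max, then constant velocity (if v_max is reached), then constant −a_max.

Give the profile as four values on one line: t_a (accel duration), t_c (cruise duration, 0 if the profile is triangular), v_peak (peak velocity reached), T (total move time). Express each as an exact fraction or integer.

t_a=7/2 t_c=0 v_peak=105/8 T=7

(v_max)²/a_max = (153/8)²/(15/4) = 7803/80
735/16 < 7803/80 so t_c = 0
v_peak = √(735/16·15/4) = √(11025/64) = 105/8
t_a = (105/8)/(15/4) = 7/2; t_c = 0
T = 2·7/2 = 7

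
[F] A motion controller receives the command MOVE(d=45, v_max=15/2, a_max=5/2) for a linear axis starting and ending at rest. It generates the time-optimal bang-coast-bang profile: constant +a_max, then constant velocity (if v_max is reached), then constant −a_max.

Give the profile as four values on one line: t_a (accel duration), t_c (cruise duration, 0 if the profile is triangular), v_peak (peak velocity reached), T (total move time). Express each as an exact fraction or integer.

t_a=3 t_c=3 v_peak=15/2 T=9

vₘ²/aₘ = (15/2)²/(5/2) = 45/2
45 ≥ 45/2 → trapezoidal
t_a = (15/2)/(5/2) = 3; v_peak = 15/2
d_cruise = 45 − 45/2 = 45/2; t_c = (45/2)/(15/2) = 3
T = 2·3 + 3 = 9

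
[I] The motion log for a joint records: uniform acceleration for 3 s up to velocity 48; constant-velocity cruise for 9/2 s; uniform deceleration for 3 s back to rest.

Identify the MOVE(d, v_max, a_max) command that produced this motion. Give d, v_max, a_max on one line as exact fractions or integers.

a_max = 48/3 = 16
d_a = ½·48·3 = 72; d_c = 48·9/2 = 216
d = 2·72 + 216 = 360
t_c = 9/2 > 0 ⇒ limit active, v_max = 48

d=360 v_max=48 a_max=16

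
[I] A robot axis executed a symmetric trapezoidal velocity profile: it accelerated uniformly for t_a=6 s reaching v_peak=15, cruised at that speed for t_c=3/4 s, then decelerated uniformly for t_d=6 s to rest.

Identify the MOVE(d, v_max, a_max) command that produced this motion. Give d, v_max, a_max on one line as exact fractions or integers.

a_max = 15/6 = 5/2
d_a = ½·15·6 = 45; d_c = 15·3/4 = 45/4
d = 2·45 + 45/4 = 405/4
t_c = 3/4 > 0 ⇒ limit active, v_max = 15

d=405/4 v_max=15 a_max=5/2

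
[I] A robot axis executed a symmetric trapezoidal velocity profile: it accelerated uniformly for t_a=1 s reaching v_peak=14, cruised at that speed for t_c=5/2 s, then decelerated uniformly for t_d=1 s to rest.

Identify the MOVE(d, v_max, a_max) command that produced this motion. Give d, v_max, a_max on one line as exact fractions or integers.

a_max = 14/1 = 14
d_a = ½·14·1 = 7; d_c = 14·5/2 = 35
d = 2·7 + 35 = 49
t_c = 5/2 > 0 so v_max = 14

d=49 v_max=14 a_max=14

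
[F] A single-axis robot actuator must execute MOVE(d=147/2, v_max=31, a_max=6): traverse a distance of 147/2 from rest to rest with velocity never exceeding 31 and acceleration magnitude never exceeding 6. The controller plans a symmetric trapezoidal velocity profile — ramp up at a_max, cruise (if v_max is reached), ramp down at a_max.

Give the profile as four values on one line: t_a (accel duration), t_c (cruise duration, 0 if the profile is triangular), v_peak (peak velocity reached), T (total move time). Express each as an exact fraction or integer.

(v_max)²/a_max = 31²/6 = 961/6
147/2 < 961/6 so t_c = 0
v_peak = √(147/2·6) = √441 = 21
t_a = 21/6 = 7/2; t_c = 0
T = 2·7/2 = 7

t_a=7/2 t_c=0 v_peak=21 T=7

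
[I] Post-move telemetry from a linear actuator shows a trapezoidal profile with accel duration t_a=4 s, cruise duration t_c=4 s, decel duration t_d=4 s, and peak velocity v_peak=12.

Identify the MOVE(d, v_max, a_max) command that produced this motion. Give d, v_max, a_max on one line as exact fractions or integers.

a_max = 12/4 = 3
d_a = ½·12·4 = 24; d_c = 12·4 = 48
d = 2·24 + 48 = 96
t_c = 4 > 0 → v_max = v_peak = 12

d=96 v_max=12 a_max=3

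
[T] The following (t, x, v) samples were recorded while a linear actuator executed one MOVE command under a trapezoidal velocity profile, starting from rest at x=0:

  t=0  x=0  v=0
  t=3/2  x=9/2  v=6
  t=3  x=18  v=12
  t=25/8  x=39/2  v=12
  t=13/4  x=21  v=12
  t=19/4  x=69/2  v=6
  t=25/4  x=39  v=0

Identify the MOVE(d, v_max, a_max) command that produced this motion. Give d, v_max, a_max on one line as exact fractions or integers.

final state: t=25/4, x=39, v=0 → d = 39
a_max = (6−0)/(3/2−0) = 4
max v = 12 over t∈[3,13/4] → v_max = 12
check: 12·(3+1/4) = 39 ✓

d=39 v_max=12 a_max=4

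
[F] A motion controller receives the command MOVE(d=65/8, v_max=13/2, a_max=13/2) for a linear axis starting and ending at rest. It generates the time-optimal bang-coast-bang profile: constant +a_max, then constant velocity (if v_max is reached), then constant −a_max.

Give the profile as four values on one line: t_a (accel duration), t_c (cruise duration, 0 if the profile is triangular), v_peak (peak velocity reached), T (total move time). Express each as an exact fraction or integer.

(v_max)²/a_max = (13/2)²/(13/2) = 13/2
65/8 ≥ 13/2 → trapezoidal
t_a = (13/2)/(13/2) = 1; v_peak = 13/2
d_cruise = 65/8 − 13/2 = 13/8; t_c = (13/8)/(13/2) = 1/4
T = 2·1 + 1/4 = 9/4

t_a=1 t_c=1/4 v_peak=13/2 T=9/4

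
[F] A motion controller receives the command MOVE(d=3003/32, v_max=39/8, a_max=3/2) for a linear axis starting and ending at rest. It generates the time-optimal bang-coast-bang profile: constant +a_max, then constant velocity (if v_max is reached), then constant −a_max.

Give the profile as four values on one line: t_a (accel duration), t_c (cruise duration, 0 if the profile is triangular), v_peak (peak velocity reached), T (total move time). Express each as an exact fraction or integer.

(v_max)²/a_max = (39/8)²/(3/2) = 507/32
3003/32 ≥ 507/32 ⇒ cruise phase
t_a = (39/8)/(3/2) = 13/4; v_peak = 39/8
d_cruise = 3003/32 − 507/32 = 78; t_c = 78/(39/8) = 16
T = 2·13/4 + 16 = 45/2

t_a=13/4 t_c=16 v_peak=39/8 T=45/2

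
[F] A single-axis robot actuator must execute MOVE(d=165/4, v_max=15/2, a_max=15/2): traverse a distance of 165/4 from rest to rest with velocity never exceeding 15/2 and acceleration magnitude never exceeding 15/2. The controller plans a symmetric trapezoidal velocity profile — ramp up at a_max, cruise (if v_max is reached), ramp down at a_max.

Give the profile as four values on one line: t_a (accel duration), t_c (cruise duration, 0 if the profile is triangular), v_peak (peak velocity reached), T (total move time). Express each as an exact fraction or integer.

v_max²/a_max = (15/2)²/(15/2) = 15/2
165/4 ≥ 15/2 → trapezoidal
t_a = (15/2)/(15/2) = 1; v_peak = 15/2
d_cruise = 165/4 − 15/2 = 135/4; t_c = (135/4)/(15/2) = 9/2
T = 2·1 + 9/2 = 13/2

t_a=1 t_c=9/2 v_peak=15/2 T=13/2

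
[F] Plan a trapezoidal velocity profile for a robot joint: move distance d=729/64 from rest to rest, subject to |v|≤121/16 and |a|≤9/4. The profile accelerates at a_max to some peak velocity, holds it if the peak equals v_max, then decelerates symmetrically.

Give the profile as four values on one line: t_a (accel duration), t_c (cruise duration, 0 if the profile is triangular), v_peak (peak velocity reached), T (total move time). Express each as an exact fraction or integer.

t_a=9/4 t_c=0 v_peak=81/16 T=9/2

vₘ²/aₘ = (121/16)²/(9/4) = 14641/576
729/64 < 14641/576 ⇒ no cruise
v_peak = √(729/64·9/4) = √(6561/256) = 81/16
t_a = (81/16)/(9/4) = 9/4; t_c = 0
T = 2·9/4 = 9/2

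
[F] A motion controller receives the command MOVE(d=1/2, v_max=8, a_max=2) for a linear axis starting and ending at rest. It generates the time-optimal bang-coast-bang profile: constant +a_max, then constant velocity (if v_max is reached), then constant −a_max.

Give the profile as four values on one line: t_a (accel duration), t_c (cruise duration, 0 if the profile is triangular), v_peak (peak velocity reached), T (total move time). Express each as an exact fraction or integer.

t_a=1/2 t_c=0 v_peak=1 T=1

v_max²/a_max = 8²/2 = 32
1/2 < 32 ⇒ no cruise
v_peak = √(1/2·2) = √1 = 1
t_a = 1/2; t_c = 0
T = 2·1/2 = 1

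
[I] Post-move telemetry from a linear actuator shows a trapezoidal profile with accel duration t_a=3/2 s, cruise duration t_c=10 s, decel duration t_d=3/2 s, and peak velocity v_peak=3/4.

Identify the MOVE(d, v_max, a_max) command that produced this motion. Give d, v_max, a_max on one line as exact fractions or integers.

a_max = (3/4)/(3/2) = 1/2
d_a = ½·3/4·3/2 = 9/16; d_c = 3/4·10 = 15/2
d = 2·9/16 + 15/2 = 69/8
t_c = 10 > 0 → v_max = v_peak = 3/4

d=69/8 v_max=3/4 a_max=1/2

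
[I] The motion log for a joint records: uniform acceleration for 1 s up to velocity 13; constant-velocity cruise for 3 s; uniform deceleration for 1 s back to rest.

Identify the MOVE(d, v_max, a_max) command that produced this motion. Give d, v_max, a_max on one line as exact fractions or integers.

d=52 v_max=13 a_max=13

a_max = 13/1 = 13
d_a = ½·13·1 = 13/2; d_c = 13·3 = 39
d = 2·13/2 + 39 = 52
t_c = 3 > 0 so v_max = 13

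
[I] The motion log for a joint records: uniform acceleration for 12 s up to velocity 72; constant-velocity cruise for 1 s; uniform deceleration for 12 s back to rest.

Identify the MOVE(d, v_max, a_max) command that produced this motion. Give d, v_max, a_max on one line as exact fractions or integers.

d=936 v_max=72 a_max=6

a_max = 72/12 = 6
d_a = ½·72·12 = 432; d_c = 72·1 = 72
d = 2·432 + 72 = 936
t_c = 1 > 0 so v_max = 72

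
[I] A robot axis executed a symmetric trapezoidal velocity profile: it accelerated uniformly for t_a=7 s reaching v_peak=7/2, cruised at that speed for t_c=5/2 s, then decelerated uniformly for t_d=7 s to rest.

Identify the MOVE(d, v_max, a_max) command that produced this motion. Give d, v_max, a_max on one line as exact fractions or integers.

d=133/4 v_max=7/2 a_max=1/2

a_max = (7/2)/7 = 1/2
d_a = ½·7/2·7 = 49/4; d_c = 7/2·5/2 = 35/4
d = 2·49/4 + 35/4 = 133/4
t_c = 5/2 > 0 so v_max = 7/2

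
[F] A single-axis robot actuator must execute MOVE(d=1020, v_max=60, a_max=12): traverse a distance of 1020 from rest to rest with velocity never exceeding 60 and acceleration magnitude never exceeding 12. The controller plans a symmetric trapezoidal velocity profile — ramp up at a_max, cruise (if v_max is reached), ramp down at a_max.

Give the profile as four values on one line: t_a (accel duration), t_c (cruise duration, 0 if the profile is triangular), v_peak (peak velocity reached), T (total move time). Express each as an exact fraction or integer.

vₘ²/aₘ = 60²/12 = 300
1020 ≥ 300 → trapezoidal
t_a = 60/12 = 5; v_peak = 60
d_cruise = 1020 − 300 = 720; t_c = 720/60 = 12
T = 2·5 + 12 = 22

t_a=5 t_c=12 v_peak=60 T=22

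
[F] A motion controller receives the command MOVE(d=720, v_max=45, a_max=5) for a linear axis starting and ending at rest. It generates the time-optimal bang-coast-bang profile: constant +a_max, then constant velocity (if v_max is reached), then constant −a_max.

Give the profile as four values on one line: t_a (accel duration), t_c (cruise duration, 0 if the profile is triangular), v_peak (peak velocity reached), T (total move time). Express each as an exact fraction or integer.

v_max²/a_max = 45²/5 = 405
720 ≥ 405 ⇒ cruise phase
t_a = 45/5 = 9; v_peak = 45
d_cruise = 720 − 405 = 315; t_c = 315/45 = 7
T = 2·9 + 7 = 25

t_a=9 t_c=7 v_peak=45 T=25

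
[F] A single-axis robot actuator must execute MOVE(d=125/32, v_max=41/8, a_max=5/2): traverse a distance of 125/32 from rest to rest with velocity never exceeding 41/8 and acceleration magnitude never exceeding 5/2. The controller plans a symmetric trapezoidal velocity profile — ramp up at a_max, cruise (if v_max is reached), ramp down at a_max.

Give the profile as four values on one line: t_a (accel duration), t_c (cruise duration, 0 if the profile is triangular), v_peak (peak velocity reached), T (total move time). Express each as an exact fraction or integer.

(v_max)²/a_max = (41/8)²/(5/2) = 1681/160
125/32 < 1681/160 so t_c = 0
v_peak = √(125/32·5/2) = √(625/64) = 25/8
t_a = (25/8)/(5/2) = 5/4; t_c = 0
T = 2·5/4 = 5/2

t_a=5/4 t_c=0 v_peak=25/8 T=5/2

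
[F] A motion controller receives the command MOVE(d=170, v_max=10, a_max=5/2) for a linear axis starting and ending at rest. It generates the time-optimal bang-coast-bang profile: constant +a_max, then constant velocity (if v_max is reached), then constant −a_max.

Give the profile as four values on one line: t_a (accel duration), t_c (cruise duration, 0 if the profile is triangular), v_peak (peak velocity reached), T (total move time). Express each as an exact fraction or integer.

v_max²/a_max = 10²/(5/2) = 40
170 ≥ 40 so v_max reached
t_a = 10/(5/2) = 4; v_peak = 10
d_cruise = 170 − 40 = 130; t_c = 130/10 = 13
T = 2·4 + 13 = 21

t_a=4 t_c=13 v_peak=10 T=21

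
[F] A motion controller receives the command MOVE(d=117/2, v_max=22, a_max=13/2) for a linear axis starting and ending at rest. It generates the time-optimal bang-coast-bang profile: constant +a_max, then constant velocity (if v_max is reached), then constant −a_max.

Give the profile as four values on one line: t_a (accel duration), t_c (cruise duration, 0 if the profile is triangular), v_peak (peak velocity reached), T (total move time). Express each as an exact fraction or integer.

v_max²/a_max = 22²/(13/2) = 968/13
117/2 < 968/13 so t_c = 0
v_peak = √(117/2·13/2) = √(1521/4) = 39/2
t_a = (39/2)/(13/2) = 3; t_c = 0
T = 2·3 = 6

t_a=3 t_c=0 v_peak=39/2 T=6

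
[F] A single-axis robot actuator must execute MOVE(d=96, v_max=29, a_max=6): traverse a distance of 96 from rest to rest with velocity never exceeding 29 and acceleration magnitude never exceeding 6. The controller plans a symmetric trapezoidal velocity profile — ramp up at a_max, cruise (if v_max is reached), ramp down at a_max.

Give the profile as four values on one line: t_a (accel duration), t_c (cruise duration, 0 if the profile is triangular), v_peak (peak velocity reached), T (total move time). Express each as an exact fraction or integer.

t_a=4 t_c=0 v_peak=24 T=8

vₘ²/aₘ = 29²/6 = 841/6
96 < 841/6 → triangular
v_peak = √(96·6) = √576 = 24
t_a = 24/6 = 4; t_c = 0
T = 2·4 = 8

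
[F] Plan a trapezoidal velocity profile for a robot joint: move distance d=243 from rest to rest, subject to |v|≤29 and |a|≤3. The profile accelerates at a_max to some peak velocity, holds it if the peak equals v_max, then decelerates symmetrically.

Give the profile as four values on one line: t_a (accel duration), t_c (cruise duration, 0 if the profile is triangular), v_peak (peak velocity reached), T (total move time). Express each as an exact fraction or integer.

(v_max)²/a_max = 29²/3 = 841/3
243 < 841/3 ⇒ no cruise
v_peak = √(243·3) = √729 = 27
t_a = 27/3 = 9; t_c = 0
T = 2·9 = 18

t_a=9 t_c=0 v_peak=27 T=18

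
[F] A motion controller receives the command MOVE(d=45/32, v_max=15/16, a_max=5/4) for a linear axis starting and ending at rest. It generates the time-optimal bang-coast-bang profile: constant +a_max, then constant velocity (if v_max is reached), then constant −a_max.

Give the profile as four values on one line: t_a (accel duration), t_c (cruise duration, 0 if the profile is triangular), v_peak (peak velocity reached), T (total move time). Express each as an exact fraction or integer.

v_max²/a_max = (15/16)²/(5/4) = 45/64
45/32 ≥ 45/64 ⇒ cruise phase
t_a = (15/16)/(5/4) = 3/4; v_peak = 15/16
d_cruise = 45/32 − 45/64 = 45/64; t_c = (45/64)/(15/16) = 3/4
T = 2·3/4 + 3/4 = 9/4

t_a=3/4 t_c=3/4 v_peak=15/16 T=9/4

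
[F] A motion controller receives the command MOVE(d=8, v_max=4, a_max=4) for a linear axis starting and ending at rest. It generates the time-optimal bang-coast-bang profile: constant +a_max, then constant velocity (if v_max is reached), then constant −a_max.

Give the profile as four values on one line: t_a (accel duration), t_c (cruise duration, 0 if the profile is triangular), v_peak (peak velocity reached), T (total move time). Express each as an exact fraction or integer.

v_max²/a_max = 4²/4 = 4
8 ≥ 4 ⇒ cruise phase
t_a = 4/4 = 1; v_peak = 4
d_cruise = 8 − 4 = 4; t_c = 4/4 = 1
T = 2·1 + 1 = 3

t_a=1 t_c=1 v_peak=4 T=3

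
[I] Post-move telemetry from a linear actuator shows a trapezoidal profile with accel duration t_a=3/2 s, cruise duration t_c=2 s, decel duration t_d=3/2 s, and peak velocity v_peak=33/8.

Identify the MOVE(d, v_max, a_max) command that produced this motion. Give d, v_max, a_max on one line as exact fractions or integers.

a_max = (33/8)/(3/2) = 11/4
d_a = ½·33/8·3/2 = 99/32; d_c = 33/8·2 = 33/4
d = 2·99/32 + 33/4 = 231/16
t_c = 2 > 0 so v_max = 33/8

d=231/16 v_max=33/8 a_max=11/4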